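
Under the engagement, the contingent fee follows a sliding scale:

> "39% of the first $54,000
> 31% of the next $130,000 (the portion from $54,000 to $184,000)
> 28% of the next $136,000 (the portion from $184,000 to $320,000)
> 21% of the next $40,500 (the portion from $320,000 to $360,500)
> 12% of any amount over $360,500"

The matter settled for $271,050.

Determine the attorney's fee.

$85,734.00

First $54,000 at 39% = $21,060.00
Next $130,000 at 31% = $40,300.00
Remaining $87,050 at 28% = $24,374.00
Fee: $21,060.00 + $40,300.00 + $24,374.00 = $85,734.00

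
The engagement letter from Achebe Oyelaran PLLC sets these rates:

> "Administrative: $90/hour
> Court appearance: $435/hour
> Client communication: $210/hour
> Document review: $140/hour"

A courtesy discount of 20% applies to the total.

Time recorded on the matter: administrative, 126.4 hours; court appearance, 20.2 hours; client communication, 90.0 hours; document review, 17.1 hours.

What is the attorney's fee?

$33,165.60

Administrative: 126.4 × $90 = $11,376.00
Court appearance: 20.2 × $435 = $8,787.00
Client communication: 90.0 × $210 = $18,900.00
Document review: 17.1 × $140 = $2,394.00
Subtotal: $41,457.00
Less 20% discount: −$8,291.40
Total: $41,457.00 − $8,291.40 = $33,165.60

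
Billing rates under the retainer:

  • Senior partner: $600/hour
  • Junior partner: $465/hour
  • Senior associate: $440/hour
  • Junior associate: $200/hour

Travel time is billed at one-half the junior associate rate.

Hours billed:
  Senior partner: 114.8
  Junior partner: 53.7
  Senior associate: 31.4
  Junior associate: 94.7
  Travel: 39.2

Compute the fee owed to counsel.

$130,526.50

Senior partner: 114.8 × $600 = $68,880.00
Junior partner: 53.7 × $465 = $24,970.50
Senior associate: 31.4 × $440 = $13,816.00
Junior associate: 94.7 × $200 = $18,940.00
Subtotal: $68,880.00 + $24,970.50 + $13,816.00 + $18,940.00 = $126,606.50
Travel: 39.2 × ($200 ÷ 2) = 39.2 × $100.00 = $3,920.00
Total: $126,606.50 + $3,920.00 = $130,526.50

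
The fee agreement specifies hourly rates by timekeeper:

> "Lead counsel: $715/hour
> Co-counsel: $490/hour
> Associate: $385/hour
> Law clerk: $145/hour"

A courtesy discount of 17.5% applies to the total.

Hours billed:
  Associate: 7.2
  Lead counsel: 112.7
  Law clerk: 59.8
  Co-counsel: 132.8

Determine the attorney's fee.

$129,603.79

Lead counsel: 112.7 × $715 = $80,580.50
Co-counsel: 132.8 × $490 = $65,072.00
Associate: 7.2 × $385 = $2,772.00
Law clerk: 59.8 × $145 = $8,671.00
Subtotal: $157,095.50
Less 17.5% discount: −$27,491.71
Total: $157,095.50 − $27,491.71 = $129,603.79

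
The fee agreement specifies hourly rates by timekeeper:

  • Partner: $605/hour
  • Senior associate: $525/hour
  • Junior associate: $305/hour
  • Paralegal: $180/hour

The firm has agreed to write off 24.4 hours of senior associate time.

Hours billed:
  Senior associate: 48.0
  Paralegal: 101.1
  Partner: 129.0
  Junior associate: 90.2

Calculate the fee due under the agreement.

$136,144.00

Partner: 129.0 × $605 = $78,045.00
Senior associate: 48.0 × $525 = $25,200.00
Junior associate: 90.2 × $305 = $27,511.00
Paralegal: 101.1 × $180 = $18,198.00
Subtotal: $148,954.00
Write-off: 24.4 × $525 = $12,810.00
Total: $148,954.00 − $12,810.00 = $136,144.00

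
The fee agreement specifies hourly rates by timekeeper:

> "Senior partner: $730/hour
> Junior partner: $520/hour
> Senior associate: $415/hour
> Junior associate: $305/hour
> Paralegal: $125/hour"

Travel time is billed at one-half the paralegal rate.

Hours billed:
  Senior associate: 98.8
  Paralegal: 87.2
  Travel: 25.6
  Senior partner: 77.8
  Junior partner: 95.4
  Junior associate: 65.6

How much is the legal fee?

Senior partner: 77.8 × $730 = $56,794.00
Junior partner: 95.4 × $520 = $49,608.00
Senior associate: 98.8 × $415 = $41,002.00
Junior associate: 65.6 × $305 = $20,008.00
Paralegal: 87.2 × $125 = $10,900.00
Subtotal: $56,794.00 + $49,608.00 + $41,002.00 + $20,008.00 + $10,900.00 = $178,312.00
Travel: 25.6 × ($125 ÷ 2) = 25.6 × $62.50 = $1,600.00
Total: $178,312.00 + $1,600.00 = $179,912.00

$179,912.00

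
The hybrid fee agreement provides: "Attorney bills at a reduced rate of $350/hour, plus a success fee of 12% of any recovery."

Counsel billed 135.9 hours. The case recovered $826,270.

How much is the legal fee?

Hourly: 135.9 × $350 = $47,565.00
Success fee: 12% of $826,270 = $99,152.40
Total: $47,565.00 + $99,152.40 = $146,717.40

$146,717.40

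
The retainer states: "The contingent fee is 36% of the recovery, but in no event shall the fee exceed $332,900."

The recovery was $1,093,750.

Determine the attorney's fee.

36% of $1,093,750 = $393,750.00
That exceeds the $332,900 cap, so the fee is capped at $332,900.

$332,900.00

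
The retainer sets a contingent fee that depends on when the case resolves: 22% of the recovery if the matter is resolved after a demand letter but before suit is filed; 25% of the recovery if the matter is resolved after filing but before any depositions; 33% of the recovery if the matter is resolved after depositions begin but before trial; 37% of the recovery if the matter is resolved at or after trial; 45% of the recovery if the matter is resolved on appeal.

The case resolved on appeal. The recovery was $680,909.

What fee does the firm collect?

The matter resolved on appeal, so the 45% rate applies.
$680,909 × 45% = $306,409.05

$306,409.05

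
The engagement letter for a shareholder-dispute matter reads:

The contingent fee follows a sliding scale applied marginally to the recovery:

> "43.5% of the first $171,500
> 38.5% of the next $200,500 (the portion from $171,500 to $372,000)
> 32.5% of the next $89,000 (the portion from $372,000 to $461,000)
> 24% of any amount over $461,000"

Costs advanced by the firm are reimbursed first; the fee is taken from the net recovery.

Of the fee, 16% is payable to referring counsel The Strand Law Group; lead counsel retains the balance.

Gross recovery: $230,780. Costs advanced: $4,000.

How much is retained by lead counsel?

$80,543.65

Fee base (net of costs): $230,780 − $4,000 = $226,780
First $171,500 at 43.5% = $74,602.50
Remaining $55,280 at 38.5% = $21,282.80
Fee: $74,602.50 + $21,282.80 = $95,885.30
Referral share: 16% of $95,885.30 = $15,341.65; lead counsel retains $95,885.30 − $15,341.65 = $80,543.65.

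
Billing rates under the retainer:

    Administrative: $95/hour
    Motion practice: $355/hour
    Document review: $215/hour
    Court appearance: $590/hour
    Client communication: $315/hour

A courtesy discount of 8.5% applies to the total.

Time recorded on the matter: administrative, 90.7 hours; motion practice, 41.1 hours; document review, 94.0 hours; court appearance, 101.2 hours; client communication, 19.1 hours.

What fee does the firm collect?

Administrative: 90.7 × $95 = $8,616.50
Motion practice: 41.1 × $355 = $14,590.50
Document review: 94.0 × $215 = $20,210.00
Court appearance: 101.2 × $590 = $59,708.00
Client communication: 19.1 × $315 = $6,016.50
Subtotal: $109,141.50
Less 8.5% discount: −$9,277.03
Total: $109,141.50 − $9,277.03 = $99,864.47

$99,864.47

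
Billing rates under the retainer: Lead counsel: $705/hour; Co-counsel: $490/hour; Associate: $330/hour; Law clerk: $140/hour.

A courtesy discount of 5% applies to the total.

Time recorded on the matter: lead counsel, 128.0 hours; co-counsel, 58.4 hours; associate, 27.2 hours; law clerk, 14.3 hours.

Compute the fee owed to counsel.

$123,342.30

Lead counsel: 128.0 × $705 = $90,240.00
Co-counsel: 58.4 × $490 = $28,616.00
Associate: 27.2 × $330 = $8,976.00
Law clerk: 14.3 × $140 = $2,002.00
Subtotal: $129,834.00
Less 5% discount: −$6,491.70
Total: $129,834.00 − $6,491.70 = $123,342.30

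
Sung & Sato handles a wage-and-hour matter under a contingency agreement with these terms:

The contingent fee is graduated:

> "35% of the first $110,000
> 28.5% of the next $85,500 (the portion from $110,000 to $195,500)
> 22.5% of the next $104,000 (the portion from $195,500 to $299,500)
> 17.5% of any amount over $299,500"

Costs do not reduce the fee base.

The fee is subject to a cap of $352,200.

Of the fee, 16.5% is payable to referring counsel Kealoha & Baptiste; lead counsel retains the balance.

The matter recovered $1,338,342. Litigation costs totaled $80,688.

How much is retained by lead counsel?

Fee base is the gross recovery, $1,338,342; costs are reimbursed separately.
First $110,000 at 35% = $38,500.00
Next $85,500 at 28.5% = $24,367.50
Next $104,000 at 22.5% = $23,400.00
Remaining $1,038,842 at 17.5% = $181,797.35
Fee: $38,500.00 + $24,367.50 + $23,400.00 + $181,797.35 = $268,064.85
$268,064.85 is under the $352,200 cap.
Referral share: 16.5% of $268,064.85 = $44,230.70; lead counsel retains $268,064.85 − $44,230.70 = $223,834.15.

$223,834.15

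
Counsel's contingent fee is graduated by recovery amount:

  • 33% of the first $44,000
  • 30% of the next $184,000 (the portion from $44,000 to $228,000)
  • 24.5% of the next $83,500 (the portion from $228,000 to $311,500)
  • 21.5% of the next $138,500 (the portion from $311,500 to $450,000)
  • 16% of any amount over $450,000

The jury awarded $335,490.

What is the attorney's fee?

$95,335.35

First $44,000 at 33% = $14,520.00
Next $184,000 at 30% = $55,200.00
Next $83,500 at 24.5% = $20,457.50
Remaining $23,990 at 21.5% = $5,157.85
Fee: $14,520.00 + $55,200.00 + $20,457.50 + $5,157.85 = $95,335.35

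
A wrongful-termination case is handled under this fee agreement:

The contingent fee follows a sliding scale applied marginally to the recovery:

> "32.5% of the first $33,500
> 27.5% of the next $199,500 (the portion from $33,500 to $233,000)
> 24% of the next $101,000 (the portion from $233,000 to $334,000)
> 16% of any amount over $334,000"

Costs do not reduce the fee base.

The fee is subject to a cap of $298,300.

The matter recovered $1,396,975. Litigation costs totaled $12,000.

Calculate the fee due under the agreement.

Fee base is the gross recovery, $1,396,975; costs are reimbursed separately.
First $33,500 at 32.5% = $10,887.50
Next $199,500 at 27.5% = $54,862.50
Next $101,000 at 24% = $24,240.00
Remaining $1,062,975 at 16% = $170,076.00
Fee: $10,887.50 + $54,862.50 + $24,240.00 + $170,076.00 = $260,066.00
$260,066.00 is under the $298,300 cap.

$260,066.00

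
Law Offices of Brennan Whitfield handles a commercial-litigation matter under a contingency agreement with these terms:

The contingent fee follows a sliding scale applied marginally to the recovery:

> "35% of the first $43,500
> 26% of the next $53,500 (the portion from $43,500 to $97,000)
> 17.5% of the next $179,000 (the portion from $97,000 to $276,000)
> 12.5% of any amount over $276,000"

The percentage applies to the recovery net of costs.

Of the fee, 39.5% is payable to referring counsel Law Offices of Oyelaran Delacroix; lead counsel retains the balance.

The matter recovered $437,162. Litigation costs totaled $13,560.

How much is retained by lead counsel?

$47,740.70

Fee base (net of costs): $437,162 − $13,560 = $423,602
First $43,500 at 35% = $15,225.00
Next $53,500 at 26% = $13,910.00
Next $179,000 at 17.5% = $31,325.00
Remaining $147,602 at 12.5% = $18,450.25
Fee: $15,225.00 + $13,910.00 + $31,325.00 + $18,450.25 = $78,910.25
Referral share: 39.5% of $78,910.25 = $31,169.55; lead counsel retains $78,910.25 − $31,169.55 = $47,740.70.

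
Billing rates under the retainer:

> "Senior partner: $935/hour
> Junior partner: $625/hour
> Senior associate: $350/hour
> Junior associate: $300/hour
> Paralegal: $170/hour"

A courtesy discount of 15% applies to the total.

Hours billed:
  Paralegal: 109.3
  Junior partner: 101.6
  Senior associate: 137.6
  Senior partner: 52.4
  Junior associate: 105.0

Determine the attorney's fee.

$179,124.75

Senior partner: 52.4 × $935 = $48,994.00
Junior partner: 101.6 × $625 = $63,500.00
Senior associate: 137.6 × $350 = $48,160.00
Junior associate: 105.0 × $300 = $31,500.00
Paralegal: 109.3 × $170 = $18,581.00
Subtotal: $210,735.00
Less 15% discount: −$31,610.25
Total: $210,735.00 − $31,610.25 = $179,124.75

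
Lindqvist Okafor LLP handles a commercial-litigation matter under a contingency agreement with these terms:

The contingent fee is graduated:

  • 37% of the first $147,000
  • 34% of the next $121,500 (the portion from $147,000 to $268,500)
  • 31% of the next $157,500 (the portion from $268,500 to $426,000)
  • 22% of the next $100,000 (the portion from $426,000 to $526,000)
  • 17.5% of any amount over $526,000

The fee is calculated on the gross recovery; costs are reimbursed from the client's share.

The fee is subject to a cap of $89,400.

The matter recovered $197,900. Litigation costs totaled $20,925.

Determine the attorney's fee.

$71,696.00

Fee base is the gross recovery, $197,900; costs are reimbursed separately.
First $147,000 at 37% = $54,390.00
Remaining $50,900 at 34% = $17,306.00
Fee: $54,390.00 + $17,306.00 = $71,696.00
$71,696.00 is under the $89,400 cap.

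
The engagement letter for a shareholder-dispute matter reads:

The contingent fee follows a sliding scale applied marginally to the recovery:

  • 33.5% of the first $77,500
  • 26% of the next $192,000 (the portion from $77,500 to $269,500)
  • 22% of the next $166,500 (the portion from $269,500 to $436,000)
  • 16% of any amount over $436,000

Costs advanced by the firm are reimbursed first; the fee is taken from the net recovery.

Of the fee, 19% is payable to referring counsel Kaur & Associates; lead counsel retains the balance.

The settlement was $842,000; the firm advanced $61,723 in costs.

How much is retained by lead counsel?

$135,753.42

Fee base (net of costs): $842,000 − $61,723 = $780,277
First $77,500 at 33.5% = $25,962.50
Next $192,000 at 26% = $49,920.00
Next $166,500 at 22% = $36,630.00
Remaining $344,277 at 16% = $55,084.32
Fee: $25,962.50 + $49,920.00 + $36,630.00 + $55,084.32 = $167,596.82
Referral share: 19% of $167,596.82 = $31,843.40; lead counsel retains $167,596.82 − $31,843.40 = $135,753.42.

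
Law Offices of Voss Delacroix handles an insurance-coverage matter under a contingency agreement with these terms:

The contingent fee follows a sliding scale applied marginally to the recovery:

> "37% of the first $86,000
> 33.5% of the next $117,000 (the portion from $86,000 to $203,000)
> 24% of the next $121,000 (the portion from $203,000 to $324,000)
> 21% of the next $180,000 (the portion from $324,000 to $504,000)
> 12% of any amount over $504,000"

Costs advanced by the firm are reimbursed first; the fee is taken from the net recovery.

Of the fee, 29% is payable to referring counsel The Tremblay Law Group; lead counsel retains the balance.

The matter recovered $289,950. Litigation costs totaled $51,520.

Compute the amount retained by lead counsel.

$56,457.92

Fee base (net of costs): $289,950 − $51,520 = $238,430
First $86,000 at 37% = $31,820.00
Next $117,000 at 33.5% = $39,195.00
Remaining $35,430 at 24% = $8,503.20
Fee: $31,820.00 + $39,195.00 + $8,503.20 = $79,518.20
Referral share: 29% of $79,518.20 = $23,060.28; lead counsel retains $79,518.20 − $23,060.28 = $56,457.92.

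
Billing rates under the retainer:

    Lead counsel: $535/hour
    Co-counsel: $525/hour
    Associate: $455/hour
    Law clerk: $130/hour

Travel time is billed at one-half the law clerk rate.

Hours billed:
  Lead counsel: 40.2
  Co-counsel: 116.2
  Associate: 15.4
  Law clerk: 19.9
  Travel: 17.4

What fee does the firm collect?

Lead counsel: 40.2 × $535 = $21,507.00
Co-counsel: 116.2 × $525 = $61,005.00
Associate: 15.4 × $455 = $7,007.00
Law clerk: 19.9 × $130 = $2,587.00
Subtotal: $21,507.00 + $61,005.00 + $7,007.00 + $2,587.00 = $92,106.00
Travel: 17.4 × ($130 ÷ 2) = 17.4 × $65.00 = $1,131.00
Total: $92,106.00 + $1,131.00 = $93,237.00

$93,237.00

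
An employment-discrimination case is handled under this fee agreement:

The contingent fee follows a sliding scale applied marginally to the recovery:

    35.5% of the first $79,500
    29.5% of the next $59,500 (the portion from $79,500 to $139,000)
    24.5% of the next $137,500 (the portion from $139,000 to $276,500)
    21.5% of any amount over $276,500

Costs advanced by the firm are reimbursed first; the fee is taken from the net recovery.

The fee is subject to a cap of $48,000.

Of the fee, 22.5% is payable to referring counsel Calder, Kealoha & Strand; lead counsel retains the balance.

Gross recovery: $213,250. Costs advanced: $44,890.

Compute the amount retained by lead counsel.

Fee base (net of costs): $213,250 − $44,890 = $168,360
First $79,500 at 35.5% = $28,222.50
Next $59,500 at 29.5% = $17,552.50
Remaining $29,360 at 24.5% = $7,193.20
Fee: $28,222.50 + $17,552.50 + $7,193.20 = $52,968.20
$52,968.20 exceeds the $48,000 cap, so the fee is capped at $48,000.00.
Referral share: 22.5% of $48,000.00 = $10,800.00; lead counsel retains $48,000.00 − $10,800.00 = $37,200.00.

$37,200.00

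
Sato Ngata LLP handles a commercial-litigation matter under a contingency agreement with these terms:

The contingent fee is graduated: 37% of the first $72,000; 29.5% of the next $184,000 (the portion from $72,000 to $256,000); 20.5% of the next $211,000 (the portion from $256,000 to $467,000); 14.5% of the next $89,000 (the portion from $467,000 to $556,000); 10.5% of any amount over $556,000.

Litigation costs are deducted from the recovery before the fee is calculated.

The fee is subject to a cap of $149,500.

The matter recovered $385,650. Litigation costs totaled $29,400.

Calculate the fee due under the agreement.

Fee base (net of costs): $385,650 − $29,400 = $356,250
First $72,000 at 37% = $26,640.00
Next $184,000 at 29.5% = $54,280.00
Remaining $100,250 at 20.5% = $20,551.25
Fee: $26,640.00 + $54,280.00 + $20,551.25 = $101,471.25
$101,471.25 is under the $149,500 cap.

$101,471.25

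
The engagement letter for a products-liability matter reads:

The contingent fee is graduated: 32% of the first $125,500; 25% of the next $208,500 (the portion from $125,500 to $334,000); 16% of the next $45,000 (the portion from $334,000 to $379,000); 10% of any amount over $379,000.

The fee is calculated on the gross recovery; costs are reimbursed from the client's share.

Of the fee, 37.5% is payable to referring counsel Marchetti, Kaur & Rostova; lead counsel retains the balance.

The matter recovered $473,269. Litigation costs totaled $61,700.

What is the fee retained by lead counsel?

$68,069.94

Fee base is the gross recovery, $473,269; costs are reimbursed separately.
First $125,500 at 32% = $40,160.00
Next $208,500 at 25% = $52,125.00
Next $45,000 at 16% = $7,200.00
Remaining $94,269 at 10% = $9,426.90
Fee: $40,160.00 + $52,125.00 + $7,200.00 + $9,426.90 = $108,911.90
Referral share: 37.5% of $108,911.90 = $40,841.96; lead counsel retains $108,911.90 − $40,841.96 = $68,069.94.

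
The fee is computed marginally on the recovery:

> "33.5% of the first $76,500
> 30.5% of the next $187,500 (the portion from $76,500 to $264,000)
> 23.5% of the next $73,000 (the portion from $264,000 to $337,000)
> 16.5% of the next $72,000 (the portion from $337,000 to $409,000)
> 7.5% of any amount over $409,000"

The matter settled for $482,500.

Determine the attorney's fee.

First $76,500 at 33.5% = $25,627.50
Next $187,500 at 30.5% = $57,187.50
Next $73,000 at 23.5% = $17,155.00
Next $72,000 at 16.5% = $11,880.00
Remaining $73,500 at 7.5% = $5,512.50
Fee: $25,627.50 + $57,187.50 + $17,155.00 + $11,880.00 + $5,512.50 = $117,362.50

$117,362.50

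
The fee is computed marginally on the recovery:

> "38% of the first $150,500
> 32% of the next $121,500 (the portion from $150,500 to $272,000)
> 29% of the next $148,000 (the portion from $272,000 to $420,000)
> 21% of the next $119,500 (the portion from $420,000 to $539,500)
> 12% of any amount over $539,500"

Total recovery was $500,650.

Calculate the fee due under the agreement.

First $150,500 at 38% = $57,190.00
Next $121,500 at 32% = $38,880.00
Next $148,000 at 29% = $42,920.00
Remaining $80,650 at 21% = $16,936.50
Fee: $57,190.00 + $38,880.00 + $42,920.00 + $16,936.50 = $155,926.50

$155,926.50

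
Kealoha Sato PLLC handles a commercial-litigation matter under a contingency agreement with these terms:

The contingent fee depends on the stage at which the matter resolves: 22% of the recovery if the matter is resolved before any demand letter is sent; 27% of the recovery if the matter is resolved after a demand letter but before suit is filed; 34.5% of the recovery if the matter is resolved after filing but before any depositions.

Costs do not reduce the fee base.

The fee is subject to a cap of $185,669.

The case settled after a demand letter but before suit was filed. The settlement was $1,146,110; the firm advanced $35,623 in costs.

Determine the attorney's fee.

Fee base is the gross recovery, $1,146,110; costs are reimbursed separately.
The matter settled after a demand letter but before suit was filed, so the 27% rate applies.
$1,146,110 × 27% = $309,449.70
$309,449.70 exceeds the $185,669 cap, so the fee is capped at $185,669.00.

$185,669.00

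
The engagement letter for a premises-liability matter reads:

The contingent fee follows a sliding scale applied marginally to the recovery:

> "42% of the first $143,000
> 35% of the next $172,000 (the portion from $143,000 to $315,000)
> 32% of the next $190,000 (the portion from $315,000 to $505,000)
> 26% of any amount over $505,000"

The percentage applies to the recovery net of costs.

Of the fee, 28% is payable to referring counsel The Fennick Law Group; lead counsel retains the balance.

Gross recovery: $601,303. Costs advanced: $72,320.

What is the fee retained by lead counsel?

$134,852.82

Fee base (net of costs): $601,303 − $72,320 = $528,983
First $143,000 at 42% = $60,060.00
Next $172,000 at 35% = $60,200.00
Next $190,000 at 32% = $60,800.00
Remaining $23,983 at 26% = $6,235.58
Fee: $60,060.00 + $60,200.00 + $60,800.00 + $6,235.58 = $187,295.58
Referral share: 28% of $187,295.58 = $52,442.76; lead counsel retains $187,295.58 − $52,442.76 = $134,852.82.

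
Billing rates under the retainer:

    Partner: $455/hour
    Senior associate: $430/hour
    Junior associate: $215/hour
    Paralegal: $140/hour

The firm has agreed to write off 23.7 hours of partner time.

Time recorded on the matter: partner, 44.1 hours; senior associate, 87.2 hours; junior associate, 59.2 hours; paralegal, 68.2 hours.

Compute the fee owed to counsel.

Partner: 44.1 × $455 = $20,065.50
Senior associate: 87.2 × $430 = $37,496.00
Junior associate: 59.2 × $215 = $12,728.00
Paralegal: 68.2 × $140 = $9,548.00
Subtotal: $79,837.50
Write-off: 23.7 × $455 = $10,783.50
Total: $79,837.50 − $10,783.50 = $69,054.00

$69,054.00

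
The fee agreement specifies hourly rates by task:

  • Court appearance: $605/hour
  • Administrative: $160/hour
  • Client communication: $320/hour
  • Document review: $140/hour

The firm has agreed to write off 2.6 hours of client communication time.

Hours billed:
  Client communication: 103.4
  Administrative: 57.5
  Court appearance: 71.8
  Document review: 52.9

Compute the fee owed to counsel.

$92,301.00

Court appearance: 71.8 × $605 = $43,439.00
Administrative: 57.5 × $160 = $9,200.00
Client communication: 103.4 × $320 = $33,088.00
Document review: 52.9 × $140 = $7,406.00
Subtotal: $93,133.00
Write-off: 2.6 × $320 = $832.00
Total: $93,133.00 − $832.00 = $92,301.00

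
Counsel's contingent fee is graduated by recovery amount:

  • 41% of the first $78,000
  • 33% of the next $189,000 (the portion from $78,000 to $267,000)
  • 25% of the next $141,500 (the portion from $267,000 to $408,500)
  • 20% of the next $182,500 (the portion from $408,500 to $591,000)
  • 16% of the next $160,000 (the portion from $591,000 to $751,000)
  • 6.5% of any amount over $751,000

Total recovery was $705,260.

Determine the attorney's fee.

First $78,000 at 41% = $31,980.00
Next $189,000 at 33% = $62,370.00
Next $141,500 at 25% = $35,375.00
Next $182,500 at 20% = $36,500.00
Remaining $114,260 at 16% = $18,281.60
Fee: $31,980.00 + $62,370.00 + $35,375.00 + $36,500.00 + $18,281.60 = $184,506.60

$184,506.60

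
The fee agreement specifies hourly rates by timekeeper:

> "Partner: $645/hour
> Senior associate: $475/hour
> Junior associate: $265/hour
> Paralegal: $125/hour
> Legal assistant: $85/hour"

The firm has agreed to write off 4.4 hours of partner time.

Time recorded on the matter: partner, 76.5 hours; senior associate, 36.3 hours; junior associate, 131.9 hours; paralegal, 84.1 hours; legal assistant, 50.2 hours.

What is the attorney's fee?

Partner: 76.5 × $645 = $49,342.50
Senior associate: 36.3 × $475 = $17,242.50
Junior associate: 131.9 × $265 = $34,953.50
Paralegal: 84.1 × $125 = $10,512.50
Legal assistant: 50.2 × $85 = $4,267.00
Subtotal: $116,318.00
Write-off: 4.4 × $645 = $2,838.00
Total: $116,318.00 − $2,838.00 = $113,480.00

$113,480.00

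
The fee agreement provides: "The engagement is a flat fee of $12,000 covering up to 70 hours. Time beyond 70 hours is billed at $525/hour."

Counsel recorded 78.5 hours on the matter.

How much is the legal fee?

$16,462.50

Flat fee: $12,000.00
Excess hours: 78.5 − 70 = 8.5
Overrun: 8.5 × $525 = $4,462.50
Total: $12,000.00 + $4,462.50 = $16,462.50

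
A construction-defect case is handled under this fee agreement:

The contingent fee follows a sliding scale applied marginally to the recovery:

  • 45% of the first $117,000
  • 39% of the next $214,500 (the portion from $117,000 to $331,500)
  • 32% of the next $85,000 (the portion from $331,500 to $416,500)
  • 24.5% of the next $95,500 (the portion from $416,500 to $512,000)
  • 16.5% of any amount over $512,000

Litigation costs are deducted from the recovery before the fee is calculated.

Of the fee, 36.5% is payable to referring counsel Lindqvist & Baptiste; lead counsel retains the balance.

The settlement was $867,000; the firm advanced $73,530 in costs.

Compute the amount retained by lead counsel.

Fee base (net of costs): $867,000 − $73,530 = $793,470
First $117,000 at 45% = $52,650.00
Next $214,500 at 39% = $83,655.00
Next $85,000 at 32% = $27,200.00
Next $95,500 at 24.5% = $23,397.50
Remaining $281,470 at 16.5% = $46,442.55
Fee: $52,650.00 + $83,655.00 + $27,200.00 + $23,397.50 + $46,442.55 = $233,345.05
Referral share: 36.5% of $233,345.05 = $85,170.94; lead counsel retains $233,345.05 − $85,170.94 = $148,174.11.

$148,174.11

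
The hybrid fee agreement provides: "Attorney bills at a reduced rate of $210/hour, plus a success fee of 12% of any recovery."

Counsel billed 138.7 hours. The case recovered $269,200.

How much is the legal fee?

$61,431.00

Hourly: 138.7 × $210 = $29,127.00
Success fee: 12% of $269,200 = $32,304.00
Total: $29,127.00 + $32,304.00 = $61,431.00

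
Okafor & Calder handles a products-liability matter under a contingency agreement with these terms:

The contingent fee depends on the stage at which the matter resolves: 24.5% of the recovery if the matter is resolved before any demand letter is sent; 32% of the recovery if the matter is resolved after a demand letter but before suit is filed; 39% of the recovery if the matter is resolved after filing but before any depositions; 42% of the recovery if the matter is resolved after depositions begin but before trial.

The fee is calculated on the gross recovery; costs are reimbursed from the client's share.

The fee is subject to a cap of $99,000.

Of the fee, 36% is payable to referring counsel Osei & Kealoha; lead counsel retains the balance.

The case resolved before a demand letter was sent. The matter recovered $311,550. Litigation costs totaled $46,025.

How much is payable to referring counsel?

Fee base is the gross recovery, $311,550; costs are reimbursed separately.
The matter resolved before a demand letter was sent, so the 24.5% rate applies.
$311,550 × 24.5% = $76,329.75
$76,329.75 is under the $99,000 cap.
Referral share: 36% of $76,329.75 = $27,478.71; lead counsel retains $76,329.75 − $27,478.71 = $48,851.04.

$27,478.71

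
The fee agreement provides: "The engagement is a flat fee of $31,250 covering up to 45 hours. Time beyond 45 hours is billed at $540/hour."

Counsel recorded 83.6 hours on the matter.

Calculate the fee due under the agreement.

$52,094.00

Flat fee: $31,250.00
Excess hours: 83.6 − 45 = 38.6
Overrun: 38.6 × $540 = $20,844.00
Total: $31,250.00 + $20,844.00 = $52,094.00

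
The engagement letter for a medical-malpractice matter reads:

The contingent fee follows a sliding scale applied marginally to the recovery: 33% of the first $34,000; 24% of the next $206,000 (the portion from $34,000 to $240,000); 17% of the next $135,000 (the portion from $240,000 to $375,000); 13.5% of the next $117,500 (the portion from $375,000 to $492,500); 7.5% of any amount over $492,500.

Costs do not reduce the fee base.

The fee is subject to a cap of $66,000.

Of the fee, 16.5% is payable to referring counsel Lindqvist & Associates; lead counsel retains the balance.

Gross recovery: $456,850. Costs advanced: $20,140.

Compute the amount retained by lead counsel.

$55,110.00

Fee base is the gross recovery, $456,850; costs are reimbursed separately.
First $34,000 at 33% = $11,220.00
Next $206,000 at 24% = $49,440.00
Next $135,000 at 17% = $22,950.00
Remaining $81,850 at 13.5% = $11,049.75
Fee: $11,220.00 + $49,440.00 + $22,950.00 + $11,049.75 = $94,659.75
$94,659.75 exceeds the $66,000 cap, so the fee is capped at $66,000.00.
Referral share: 16.5% of $66,000.00 = $10,890.00; lead counsel retains $66,000.00 − $10,890.00 = $55,110.00.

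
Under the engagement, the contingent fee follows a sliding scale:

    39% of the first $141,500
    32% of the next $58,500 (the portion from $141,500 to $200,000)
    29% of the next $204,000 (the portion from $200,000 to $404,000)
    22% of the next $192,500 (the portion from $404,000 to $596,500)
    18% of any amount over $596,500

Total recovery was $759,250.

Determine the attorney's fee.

First $141,500 at 39% = $55,185.00
Next $58,500 at 32% = $18,720.00
Next $204,000 at 29% = $59,160.00
Next $192,500 at 22% = $42,350.00
Remaining $162,750 at 18% = $29,295.00
Fee: $55,185.00 + $18,720.00 + $59,160.00 + $42,350.00 + $29,295.00 = $204,710.00

$204,710.00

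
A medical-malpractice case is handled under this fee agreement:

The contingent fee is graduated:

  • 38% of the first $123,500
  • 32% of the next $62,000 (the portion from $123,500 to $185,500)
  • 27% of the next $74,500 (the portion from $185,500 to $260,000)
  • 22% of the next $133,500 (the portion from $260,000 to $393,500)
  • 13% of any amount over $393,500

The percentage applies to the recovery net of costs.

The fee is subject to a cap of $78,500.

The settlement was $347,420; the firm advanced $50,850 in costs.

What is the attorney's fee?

Fee base (net of costs): $347,420 − $50,850 = $296,570
First $123,500 at 38% = $46,930.00
Next $62,000 at 32% = $19,840.00
Next $74,500 at 27% = $20,115.00
Remaining $36,570 at 22% = $8,045.40
Fee: $46,930.00 + $19,840.00 + $20,115.00 + $8,045.40 = $94,930.40
$94,930.40 exceeds the $78,500 cap, so the fee is capped at $78,500.00.

$78,500.00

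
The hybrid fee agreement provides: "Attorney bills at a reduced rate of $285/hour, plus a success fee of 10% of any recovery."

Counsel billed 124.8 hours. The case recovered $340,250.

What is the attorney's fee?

$69,593.00

Hourly: 124.8 × $285 = $35,568.00
Success fee: 10% of $340,250 = $34,025.00
Total: $35,568.00 + $34,025.00 = $69,593.00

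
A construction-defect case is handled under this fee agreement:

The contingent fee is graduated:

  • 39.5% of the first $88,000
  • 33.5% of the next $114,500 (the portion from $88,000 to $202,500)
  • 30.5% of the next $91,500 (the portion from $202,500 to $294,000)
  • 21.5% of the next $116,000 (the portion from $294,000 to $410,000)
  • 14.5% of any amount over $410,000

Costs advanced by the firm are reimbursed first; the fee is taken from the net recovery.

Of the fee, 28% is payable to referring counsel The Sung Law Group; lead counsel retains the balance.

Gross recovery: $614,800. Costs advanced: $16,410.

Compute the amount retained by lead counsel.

$110,362.72

Fee base (net of costs): $614,800 − $16,410 = $598,390
First $88,000 at 39.5% = $34,760.00
Next $114,500 at 33.5% = $38,357.50
Next $91,500 at 30.5% = $27,907.50
Next $116,000 at 21.5% = $24,940.00
Remaining $188,390 at 14.5% = $27,316.55
Fee: $34,760.00 + $38,357.50 + $27,907.50 + $24,940.00 + $27,316.55 = $153,281.55
Referral share: 28% of $153,281.55 = $42,918.83; lead counsel retains $153,281.55 − $42,918.83 = $110,362.72.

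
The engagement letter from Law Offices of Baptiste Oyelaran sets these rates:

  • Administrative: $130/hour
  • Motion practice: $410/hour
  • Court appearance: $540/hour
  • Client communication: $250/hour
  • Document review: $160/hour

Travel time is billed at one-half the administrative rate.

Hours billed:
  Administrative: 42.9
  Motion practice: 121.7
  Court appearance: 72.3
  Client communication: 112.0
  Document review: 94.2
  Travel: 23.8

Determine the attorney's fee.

$139,135.00

Administrative: 42.9 × $130 = $5,577.00
Motion practice: 121.7 × $410 = $49,897.00
Court appearance: 72.3 × $540 = $39,042.00
Client communication: 112.0 × $250 = $28,000.00
Document review: 94.2 × $160 = $15,072.00
Subtotal: $5,577.00 + $49,897.00 + $39,042.00 + $28,000.00 + $15,072.00 = $137,588.00
Travel: 23.8 × ($130 ÷ 2) = 23.8 × $65.00 = $1,547.00
Total: $137,588.00 + $1,547.00 = $139,135.00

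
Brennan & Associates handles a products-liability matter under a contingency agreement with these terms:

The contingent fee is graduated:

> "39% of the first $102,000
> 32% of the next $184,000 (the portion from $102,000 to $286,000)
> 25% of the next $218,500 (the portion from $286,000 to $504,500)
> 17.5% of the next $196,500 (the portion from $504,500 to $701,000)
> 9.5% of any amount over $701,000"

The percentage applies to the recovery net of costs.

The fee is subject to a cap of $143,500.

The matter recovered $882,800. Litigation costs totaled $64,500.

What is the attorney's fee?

$143,500.00

Fee base (net of costs): $882,800 − $64,500 = $818,300
First $102,000 at 39% = $39,780.00
Next $184,000 at 32% = $58,880.00
Next $218,500 at 25% = $54,625.00
Next $196,500 at 17.5% = $34,387.50
Remaining $117,300 at 9.5% = $11,143.50
Fee: $39,780.00 + $58,880.00 + $54,625.00 + $34,387.50 + $11,143.50 = $198,816.00
$198,816.00 exceeds the $143,500 cap, so the fee is capped at $143,500.00.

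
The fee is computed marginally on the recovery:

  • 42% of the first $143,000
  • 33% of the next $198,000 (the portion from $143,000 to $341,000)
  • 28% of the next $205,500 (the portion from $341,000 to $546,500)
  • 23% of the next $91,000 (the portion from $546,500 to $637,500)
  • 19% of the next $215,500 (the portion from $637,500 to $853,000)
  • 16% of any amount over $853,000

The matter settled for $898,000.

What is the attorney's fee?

$252,015.00

First $143,000 at 42% = $60,060.00
Next $198,000 at 33% = $65,340.00
Next $205,500 at 28% = $57,540.00
Next $91,000 at 23% = $20,930.00
Next $215,500 at 19% = $40,945.00
Remaining $45,000 at 16% = $7,200.00
Fee: $60,060.00 + $65,340.00 + $57,540.00 + $20,930.00 + $40,945.00 + $7,200.00 = $252,015.00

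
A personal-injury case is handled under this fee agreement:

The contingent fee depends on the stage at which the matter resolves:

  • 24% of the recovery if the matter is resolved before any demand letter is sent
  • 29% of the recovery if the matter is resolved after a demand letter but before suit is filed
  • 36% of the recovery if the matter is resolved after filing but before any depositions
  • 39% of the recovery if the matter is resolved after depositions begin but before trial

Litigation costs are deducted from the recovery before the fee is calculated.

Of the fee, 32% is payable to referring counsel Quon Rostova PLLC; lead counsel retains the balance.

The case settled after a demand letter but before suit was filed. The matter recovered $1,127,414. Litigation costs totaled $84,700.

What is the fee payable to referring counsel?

Fee base (net of costs): $1,127,414 − $84,700 = $1,042,714
The matter settled after a demand letter but before suit was filed, so the 29% rate applies.
$1,042,714 × 29% = $302,387.06
Referral share: 32% of $302,387.06 = $96,763.86; lead counsel retains $302,387.06 − $96,763.86 = $205,623.20.

$96,763.86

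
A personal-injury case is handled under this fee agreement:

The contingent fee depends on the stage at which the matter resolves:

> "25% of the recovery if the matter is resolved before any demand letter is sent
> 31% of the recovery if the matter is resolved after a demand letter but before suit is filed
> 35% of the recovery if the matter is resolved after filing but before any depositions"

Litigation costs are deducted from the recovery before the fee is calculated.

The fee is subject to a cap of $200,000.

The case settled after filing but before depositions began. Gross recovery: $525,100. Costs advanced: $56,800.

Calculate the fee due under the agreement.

Fee base (net of costs): $525,100 − $56,800 = $468,300
The matter settled after filing but before depositions began, so the 35% rate applies.
$468,300 × 35% = $163,905.00
$163,905.00 is under the $200,000 cap.

$163,905.00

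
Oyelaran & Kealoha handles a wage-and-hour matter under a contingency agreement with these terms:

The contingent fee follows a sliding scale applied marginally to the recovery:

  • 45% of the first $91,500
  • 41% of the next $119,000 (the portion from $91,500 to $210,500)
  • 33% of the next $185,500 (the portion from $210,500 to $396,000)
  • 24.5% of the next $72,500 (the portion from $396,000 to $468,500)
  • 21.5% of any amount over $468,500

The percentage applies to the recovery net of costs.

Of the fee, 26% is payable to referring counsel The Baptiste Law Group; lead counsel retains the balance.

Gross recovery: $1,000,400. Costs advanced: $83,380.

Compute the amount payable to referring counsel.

$68,997.32

Fee base (net of costs): $1,000,400 − $83,380 = $917,020
First $91,500 at 45% = $41,175.00
Next $119,000 at 41% = $48,790.00
Next $185,500 at 33% = $61,215.00
Next $72,500 at 24.5% = $17,762.50
Remaining $448,520 at 21.5% = $96,431.80
Fee: $41,175.00 + $48,790.00 + $61,215.00 + $17,762.50 + $96,431.80 = $265,374.30
Referral share: 26% of $265,374.30 = $68,997.32; lead counsel retains $265,374.30 − $68,997.32 = $196,376.98.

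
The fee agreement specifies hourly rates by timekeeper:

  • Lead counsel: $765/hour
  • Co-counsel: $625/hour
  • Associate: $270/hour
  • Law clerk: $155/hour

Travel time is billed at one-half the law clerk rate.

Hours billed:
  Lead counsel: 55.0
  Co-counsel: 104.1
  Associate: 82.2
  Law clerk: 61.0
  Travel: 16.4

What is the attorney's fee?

Lead counsel: 55.0 × $765 = $42,075.00
Co-counsel: 104.1 × $625 = $65,062.50
Associate: 82.2 × $270 = $22,194.00
Law clerk: 61.0 × $155 = $9,455.00
Subtotal: $42,075.00 + $65,062.50 + $22,194.00 + $9,455.00 = $138,786.50
Travel: 16.4 × ($155 ÷ 2) = 16.4 × $77.50 = $1,271.00
Total: $138,786.50 + $1,271.00 = $140,057.50

$140,057.50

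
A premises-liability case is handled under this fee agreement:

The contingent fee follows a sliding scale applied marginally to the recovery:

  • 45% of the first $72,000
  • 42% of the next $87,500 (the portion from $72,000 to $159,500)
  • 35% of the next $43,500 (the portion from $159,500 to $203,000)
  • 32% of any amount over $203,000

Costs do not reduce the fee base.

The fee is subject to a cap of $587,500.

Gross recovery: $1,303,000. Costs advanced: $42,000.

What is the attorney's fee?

Fee base is the gross recovery, $1,303,000; costs are reimbursed separately.
First $72,000 at 45% = $32,400.00
Next $87,500 at 42% = $36,750.00
Next $43,500 at 35% = $15,225.00
Remaining $1,100,000 at 32% = $352,000.00
Fee: $32,400.00 + $36,750.00 + $15,225.00 + $352,000.00 = $436,375.00
$436,375.00 is under the $587,500 cap.

$436,375.00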